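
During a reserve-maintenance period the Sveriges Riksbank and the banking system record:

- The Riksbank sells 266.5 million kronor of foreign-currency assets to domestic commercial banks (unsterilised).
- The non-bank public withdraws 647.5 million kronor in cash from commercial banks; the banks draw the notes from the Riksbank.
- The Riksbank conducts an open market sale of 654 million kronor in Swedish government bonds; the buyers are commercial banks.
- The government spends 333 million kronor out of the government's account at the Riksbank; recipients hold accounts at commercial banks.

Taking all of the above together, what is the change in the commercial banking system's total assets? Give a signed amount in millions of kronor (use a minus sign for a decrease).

Riksbank balance sheet:
  Assets:      Securities −654M, Foreign assets −266.5M
  Liabilities: Bank reserves −1235M, Currency in circulation +647.5M, Government deposits −333M
Commercial banking system:
  Assets:      Reserves at CB −1235M, Securities +654M, Foreign assets +266.5M
  Liabilities: Checkable deposits −314.5M
Change in total bank assets = -314.5 million.

-314.5 million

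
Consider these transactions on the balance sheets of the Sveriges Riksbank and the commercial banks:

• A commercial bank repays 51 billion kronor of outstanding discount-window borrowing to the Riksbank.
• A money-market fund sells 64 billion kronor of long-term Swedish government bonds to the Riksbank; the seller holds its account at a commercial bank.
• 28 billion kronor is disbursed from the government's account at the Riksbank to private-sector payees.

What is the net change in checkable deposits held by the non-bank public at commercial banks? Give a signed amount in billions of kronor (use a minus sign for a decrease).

+92 billion

Riksbank balance sheet:
  Assets:      Securities +64B, Loans to banks −51B
  Liabilities: Bank reserves +41B, Government deposits −28B
Commercial banking system:
  Assets:      Reserves at CB +41B
  Liabilities: Checkable deposits +92B, Borrowings from CB −51B
So the change in checkable deposits held by the non-bank public at commercial banks is +92 billion.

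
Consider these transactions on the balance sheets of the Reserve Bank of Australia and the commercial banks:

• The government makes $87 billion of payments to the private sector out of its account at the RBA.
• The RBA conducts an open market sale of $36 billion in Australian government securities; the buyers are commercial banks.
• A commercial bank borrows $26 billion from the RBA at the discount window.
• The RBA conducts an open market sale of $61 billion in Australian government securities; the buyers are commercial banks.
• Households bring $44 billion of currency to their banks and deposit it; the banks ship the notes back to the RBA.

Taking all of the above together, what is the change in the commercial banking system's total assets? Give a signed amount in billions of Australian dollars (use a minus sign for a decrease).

Government spending $87 billion: bank balance sheets expand → +$87B.
OMO sale (to banks) $36 billion: just an asset swap on bank balance sheets → 0.
Discount-window loan $26 billion: bank balance sheets expand → +$26B.
OMO sale (to banks) $61 billion: just an asset swap on bank balance sheets → 0.
Currency deposit $44 billion: bank balance sheets expand → +$44B.
Net: 87 + 0 + 26 + 0 + 44 = +$157 billion.

+$157 billion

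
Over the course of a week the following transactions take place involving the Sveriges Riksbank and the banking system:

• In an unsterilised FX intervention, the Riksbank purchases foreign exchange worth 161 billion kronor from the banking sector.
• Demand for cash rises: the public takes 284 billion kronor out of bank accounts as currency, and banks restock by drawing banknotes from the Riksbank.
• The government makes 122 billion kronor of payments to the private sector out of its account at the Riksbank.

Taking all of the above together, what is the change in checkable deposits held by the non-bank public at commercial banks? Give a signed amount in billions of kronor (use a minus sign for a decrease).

FX purchase 161 billion kronor: the counterparty is a bank, so public deposits are unchanged → 0.
Currency withdrawal 284 billion kronor: non-bank counterparties' bank balances fall → −284B.
Government spending 122 billion kronor: non-bank counterparties' bank balances rise → +122B.
Net: 0 − 284 + 122 = -162 billion.

-162 billion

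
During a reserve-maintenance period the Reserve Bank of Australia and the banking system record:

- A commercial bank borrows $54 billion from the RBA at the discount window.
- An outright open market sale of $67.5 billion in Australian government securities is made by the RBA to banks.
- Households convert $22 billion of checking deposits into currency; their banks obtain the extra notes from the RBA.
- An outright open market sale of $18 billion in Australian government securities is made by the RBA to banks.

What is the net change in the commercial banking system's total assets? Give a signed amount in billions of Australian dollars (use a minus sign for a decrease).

Discount-window loan $54 billion: bank balance sheets expand → +$54B.
OMO sale (to banks) $67.5 billion: just an asset swap on bank balance sheets → 0.
Currency withdrawal $22 billion: bank balance sheets shrink → −$22B.
OMO sale (to banks) $18 billion: just an asset swap on bank balance sheets → 0.
Net: 54 + 0 − 22 + 0 = +$32 billion.

+$32 billion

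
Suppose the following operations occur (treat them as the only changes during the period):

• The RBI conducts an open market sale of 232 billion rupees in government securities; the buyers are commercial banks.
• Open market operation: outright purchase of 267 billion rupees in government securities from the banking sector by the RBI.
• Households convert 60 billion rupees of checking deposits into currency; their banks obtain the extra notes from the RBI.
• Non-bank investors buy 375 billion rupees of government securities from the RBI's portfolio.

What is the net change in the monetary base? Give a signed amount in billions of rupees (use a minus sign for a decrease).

OMO sale (to banks) 232 billion rupees: RBI balance sheet contracts → −232B.
OMO purchase (from banks) 267 billion rupees: RBI balance sheet expands → +267B.
Currency withdrawal 60 billion rupees: just a shift between currency and reserves — both are base money → 0.
Asset sale (to non-banks) 375 billion rupees: RBI balance sheet contracts → −375B.
Net: −232 + 267 + 0 − 375 = -340 billion.

-340 billion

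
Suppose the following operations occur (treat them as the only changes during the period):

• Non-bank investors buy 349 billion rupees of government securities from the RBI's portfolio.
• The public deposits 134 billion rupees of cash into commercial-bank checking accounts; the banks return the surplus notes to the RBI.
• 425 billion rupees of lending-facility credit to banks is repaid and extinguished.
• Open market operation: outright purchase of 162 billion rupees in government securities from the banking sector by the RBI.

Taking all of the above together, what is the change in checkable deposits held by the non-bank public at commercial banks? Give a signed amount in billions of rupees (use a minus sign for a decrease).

-215 billion

Asset sale (to non-banks) 349 billion rupees: non-bank counterparties' bank balances fall → −349B.
Currency deposit 134 billion rupees: non-bank counterparties' bank balances rise → +134B.
Discount-window repayment 425 billion rupees: the counterparty is a bank, so public deposits are unchanged → 0.
OMO purchase (from banks) 162 billion rupees: the counterparty is a bank, so public deposits are unchanged → 0.
Net: −349 + 134 + 0 + 0 = -215 billion.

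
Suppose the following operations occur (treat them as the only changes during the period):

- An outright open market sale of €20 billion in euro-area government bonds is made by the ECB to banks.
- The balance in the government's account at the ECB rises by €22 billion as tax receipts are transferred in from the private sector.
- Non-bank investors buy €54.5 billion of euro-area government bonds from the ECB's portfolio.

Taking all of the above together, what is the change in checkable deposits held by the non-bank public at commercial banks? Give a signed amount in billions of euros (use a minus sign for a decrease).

ECB balance sheet:
  Assets:      Securities −€74.5B
  Liabilities: Bank reserves −€96.5B, Government deposits +€22B
Commercial banking system:
  Assets:      Reserves at CB −€96.5B, Securities +€20B
  Liabilities: Checkable deposits −€76.5B
So the change in checkable deposits held by the non-bank public at commercial banks is -€76.5 billion.

-€76.5 billion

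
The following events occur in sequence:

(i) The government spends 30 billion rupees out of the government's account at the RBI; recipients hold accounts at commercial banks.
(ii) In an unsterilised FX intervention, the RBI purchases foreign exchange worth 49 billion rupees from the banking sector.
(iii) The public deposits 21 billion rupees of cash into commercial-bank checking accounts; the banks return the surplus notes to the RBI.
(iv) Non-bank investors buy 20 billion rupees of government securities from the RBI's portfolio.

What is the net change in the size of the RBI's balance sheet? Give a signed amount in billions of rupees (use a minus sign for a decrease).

Government spending 30 billion rupees: only the composition of liabilities changes → 0.
FX purchase 49 billion rupees: an RBI asset is acquired → +49B.
Currency deposit 21 billion rupees: only the composition of liabilities changes → 0.
Asset sale (to non-banks) 20 billion rupees: an RBI asset is shed → −20B.
Net: 0 + 49 + 0 − 20 = +29 billion.

+29 billion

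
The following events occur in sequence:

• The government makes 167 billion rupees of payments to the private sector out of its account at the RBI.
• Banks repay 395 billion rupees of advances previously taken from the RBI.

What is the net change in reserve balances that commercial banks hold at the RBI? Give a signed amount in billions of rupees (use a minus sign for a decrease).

RBI balance sheet:
  Assets:      Loans to banks −395B
  Liabilities: Bank reserves −228B, Government deposits −167B
So the change in reserve balances that commercial banks hold at the RBI is -228 billion.

-228 billion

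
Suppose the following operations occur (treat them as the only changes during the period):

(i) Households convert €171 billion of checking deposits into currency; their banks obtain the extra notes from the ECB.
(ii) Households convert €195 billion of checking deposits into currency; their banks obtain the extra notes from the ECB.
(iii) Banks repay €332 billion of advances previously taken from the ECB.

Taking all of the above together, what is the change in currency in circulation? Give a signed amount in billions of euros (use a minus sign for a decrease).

+€366 billion

ECB balance sheet:
  Assets:      Loans to banks −€332B
  Liabilities: Bank reserves −€698B, Currency in circulation +€366B
Commercial banking system:
  Assets:      Reserves at CB −€698B
  Liabilities: Checkable deposits −€366B, Borrowings from CB −€332B
So the change in currency in circulation is +€366 billion.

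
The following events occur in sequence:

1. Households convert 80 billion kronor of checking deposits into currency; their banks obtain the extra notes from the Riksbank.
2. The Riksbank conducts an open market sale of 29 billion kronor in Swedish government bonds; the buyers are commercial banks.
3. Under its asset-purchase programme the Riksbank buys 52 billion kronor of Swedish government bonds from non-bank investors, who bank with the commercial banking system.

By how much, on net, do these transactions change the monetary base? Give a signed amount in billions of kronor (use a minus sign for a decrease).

Currency withdrawal 80 billion kronor: just a shift between currency and reserves — both are base money → 0.
OMO sale (to banks) 29 billion kronor: Riksbank balance sheet contracts → −29B.
Asset purchase (from non-banks) 52 billion kronor: Riksbank balance sheet expands → +52B.
Net: 0 − 29 + 52 = +23 billion.

+23 billion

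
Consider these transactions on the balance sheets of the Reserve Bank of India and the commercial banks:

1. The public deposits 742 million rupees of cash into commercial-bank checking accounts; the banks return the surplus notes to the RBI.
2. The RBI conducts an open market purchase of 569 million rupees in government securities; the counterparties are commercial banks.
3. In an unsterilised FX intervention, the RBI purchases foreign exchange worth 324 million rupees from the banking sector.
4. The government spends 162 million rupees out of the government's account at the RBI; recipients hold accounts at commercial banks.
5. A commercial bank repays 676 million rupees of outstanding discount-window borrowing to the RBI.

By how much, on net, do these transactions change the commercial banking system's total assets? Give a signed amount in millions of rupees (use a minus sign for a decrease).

Currency deposit 742 million rupees: bank balance sheets expand → +742M.
OMO purchase (from banks) 569 million rupees: just an asset swap on bank balance sheets → 0.
FX purchase 324 million rupees: just an asset swap on bank balance sheets → 0.
Government spending 162 million rupees: bank balance sheets expand → +162M.
Discount-window repayment 676 million rupees: bank balance sheets shrink → −676M.
Net: 742 + 0 + 0 + 162 − 676 = +228 million.

+228 million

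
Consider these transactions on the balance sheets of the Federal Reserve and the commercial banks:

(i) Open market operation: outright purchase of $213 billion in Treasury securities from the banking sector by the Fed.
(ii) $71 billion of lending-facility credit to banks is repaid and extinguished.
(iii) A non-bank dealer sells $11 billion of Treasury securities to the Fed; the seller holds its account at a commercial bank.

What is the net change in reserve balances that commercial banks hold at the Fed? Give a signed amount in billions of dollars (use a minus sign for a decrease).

OMO purchase (from banks) $213 billion: the Fed pays by crediting reserve accounts → +$213B.
Discount-window repayment $71 billion: repayment is debited from reserves → −$71B.
Asset purchase (from non-banks) $11 billion: the Fed pays by crediting reserve accounts → +$11B.
Net: 213 − 71 + 11 = +$153 billion.

+$153 billion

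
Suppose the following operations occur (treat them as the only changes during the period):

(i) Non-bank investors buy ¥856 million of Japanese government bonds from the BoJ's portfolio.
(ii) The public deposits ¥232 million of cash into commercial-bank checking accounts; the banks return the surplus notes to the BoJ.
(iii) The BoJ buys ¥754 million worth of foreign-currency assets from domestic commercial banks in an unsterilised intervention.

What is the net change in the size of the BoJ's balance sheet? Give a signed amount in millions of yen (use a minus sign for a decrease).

-¥102 million

BoJ balance sheet:
  Assets:      Securities −¥856M, Foreign assets +¥754M
  Liabilities: Bank reserves +¥130M, Currency in circulation −¥232M
Change in total BoJ assets = -¥102 million.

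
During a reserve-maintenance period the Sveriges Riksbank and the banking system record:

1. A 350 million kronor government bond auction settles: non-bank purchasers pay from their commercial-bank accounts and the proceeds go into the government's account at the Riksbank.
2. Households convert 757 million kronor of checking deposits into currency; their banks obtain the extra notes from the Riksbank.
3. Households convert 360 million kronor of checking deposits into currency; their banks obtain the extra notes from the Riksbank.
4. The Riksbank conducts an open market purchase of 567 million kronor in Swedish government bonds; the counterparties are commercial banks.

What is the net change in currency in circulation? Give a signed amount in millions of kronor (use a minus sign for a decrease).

+1117 million

Government account inflow 350 million kronor: no currency enters or leaves circulation → 0.
Currency withdrawal 757 million kronor: notes leave the central bank → +757M.
Currency withdrawal 360 million kronor: notes leave the central bank → +360M.
OMO purchase (from banks) 567 million kronor: no currency enters or leaves circulation → 0.
Net: 0 + 757 + 360 + 0 = +1117 million.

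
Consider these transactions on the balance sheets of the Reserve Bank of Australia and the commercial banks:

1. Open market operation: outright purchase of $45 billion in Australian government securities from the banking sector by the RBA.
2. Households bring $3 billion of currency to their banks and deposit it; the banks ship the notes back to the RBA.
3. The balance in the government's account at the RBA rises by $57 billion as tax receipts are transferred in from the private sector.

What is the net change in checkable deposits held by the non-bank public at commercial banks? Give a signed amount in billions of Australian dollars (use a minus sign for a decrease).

RBA balance sheet:
  Assets:      Securities +$45B
  Liabilities: Bank reserves −$9B, Currency in circulation −$3B, Government deposits +$57B
Commercial banking system:
  Assets:      Reserves at CB −$9B, Securities −$45B
  Liabilities: Checkable deposits −$54B
So the change in checkable deposits held by the non-bank public at commercial banks is -$54 billion.

-$54 billion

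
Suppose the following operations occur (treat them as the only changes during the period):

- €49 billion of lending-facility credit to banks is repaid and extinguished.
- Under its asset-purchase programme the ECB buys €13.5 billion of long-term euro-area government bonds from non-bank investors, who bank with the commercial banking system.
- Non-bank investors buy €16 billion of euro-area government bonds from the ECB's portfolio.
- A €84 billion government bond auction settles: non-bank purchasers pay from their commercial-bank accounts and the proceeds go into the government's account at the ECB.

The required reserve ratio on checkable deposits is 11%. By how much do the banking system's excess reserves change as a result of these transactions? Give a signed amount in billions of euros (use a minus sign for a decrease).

Discount-window repayment €49 billion: reserves −€49B, deposits 0.
Asset purchase (from non-banks) €13.5 billion: reserves +€13.5B, deposits +€13.5B.
Asset sale (to non-banks) €16 billion: reserves −€16B, deposits −€16B.
Government account inflow €84 billion: reserves −€84B, deposits −€84B.
Totals: Δreserves = −€135.5B, Δdeposits = −€86.5B.
Δrequired reserves = 11% × −€86.5B = −€9.515B.
Δexcess reserves = Δreserves − Δrequired = −€135.5B − (−€9.515B) = -€125.985 billion.

-€125.985 billion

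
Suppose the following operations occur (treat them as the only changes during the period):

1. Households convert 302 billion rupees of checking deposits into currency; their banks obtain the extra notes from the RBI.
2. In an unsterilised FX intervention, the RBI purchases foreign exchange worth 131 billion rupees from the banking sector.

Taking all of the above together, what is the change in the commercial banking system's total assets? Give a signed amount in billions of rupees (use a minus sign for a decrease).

-302 billion

RBI balance sheet:
  Assets:      Foreign assets +131B
  Liabilities: Bank reserves −171B, Currency in circulation +302B
Commercial banking system:
  Assets:      Reserves at CB −171B, Foreign assets −131B
  Liabilities: Checkable deposits −302B
Change in total bank assets = -302 billion.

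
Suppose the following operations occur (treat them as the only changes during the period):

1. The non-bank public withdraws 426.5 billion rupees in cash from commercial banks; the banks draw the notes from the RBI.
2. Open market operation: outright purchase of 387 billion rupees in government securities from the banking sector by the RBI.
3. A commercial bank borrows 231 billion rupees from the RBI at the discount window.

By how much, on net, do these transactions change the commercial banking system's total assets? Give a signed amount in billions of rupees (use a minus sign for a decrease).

-195.5 billion

RBI balance sheet:
  Assets:      Securities +387B, Loans to banks +231B
  Liabilities: Bank reserves +191.5B, Currency in circulation +426.5B
Commercial banking system:
  Assets:      Reserves at CB +191.5B, Securities −387B
  Liabilities: Checkable deposits −426.5B, Borrowings from CB +231B
Change in total bank assets = -195.5 billion.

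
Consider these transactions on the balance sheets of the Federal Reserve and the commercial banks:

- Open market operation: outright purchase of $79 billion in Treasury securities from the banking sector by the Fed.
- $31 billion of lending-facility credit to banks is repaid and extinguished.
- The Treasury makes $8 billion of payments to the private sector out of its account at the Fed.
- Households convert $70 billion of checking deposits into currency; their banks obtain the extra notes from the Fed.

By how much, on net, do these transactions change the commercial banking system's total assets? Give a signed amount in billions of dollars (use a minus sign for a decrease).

OMO purchase (from banks) $79 billion: just an asset swap on bank balance sheets → 0.
Discount-window repayment $31 billion: bank balance sheets shrink → −$31B.
Government spending $8 billion: bank balance sheets expand → +$8B.
Currency withdrawal $70 billion: bank balance sheets shrink → −$70B.
Net: 0 − 31 + 8 − 70 = -$93 billion.

-$93 billion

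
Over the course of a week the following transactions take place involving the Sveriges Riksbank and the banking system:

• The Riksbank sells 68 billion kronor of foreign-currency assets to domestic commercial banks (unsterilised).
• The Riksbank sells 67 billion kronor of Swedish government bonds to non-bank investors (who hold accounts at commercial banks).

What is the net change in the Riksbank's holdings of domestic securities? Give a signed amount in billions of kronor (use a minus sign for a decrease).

-67 billion

FX sale 68 billion kronor: the Riksbank's securities portfolio is untouched → 0.
Asset sale (to non-banks) 67 billion kronor: securities removed from the Riksbank's portfolio → −67B.
Net: 0 − 67 = -67 billion.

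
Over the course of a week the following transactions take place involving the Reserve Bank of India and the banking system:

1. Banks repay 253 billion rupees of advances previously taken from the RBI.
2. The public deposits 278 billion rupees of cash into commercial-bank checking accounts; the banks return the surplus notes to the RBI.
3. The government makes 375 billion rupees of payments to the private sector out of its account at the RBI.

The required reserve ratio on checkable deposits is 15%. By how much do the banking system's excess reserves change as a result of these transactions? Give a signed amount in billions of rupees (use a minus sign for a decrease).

Discount-window repayment 253 billion rupees: reserves −253B, deposits 0.
Currency deposit 278 billion rupees: reserves +278B, deposits +278B.
Government spending 375 billion rupees: reserves +375B, deposits +375B.
Totals: Δreserves = +400B, Δdeposits = +653B.
Δrequired reserves = 15% × +653B = +97.95B.
Δexcess reserves = Δreserves − Δrequired = +400B − (+97.95B) = +302.05 billion.

+302.05 billion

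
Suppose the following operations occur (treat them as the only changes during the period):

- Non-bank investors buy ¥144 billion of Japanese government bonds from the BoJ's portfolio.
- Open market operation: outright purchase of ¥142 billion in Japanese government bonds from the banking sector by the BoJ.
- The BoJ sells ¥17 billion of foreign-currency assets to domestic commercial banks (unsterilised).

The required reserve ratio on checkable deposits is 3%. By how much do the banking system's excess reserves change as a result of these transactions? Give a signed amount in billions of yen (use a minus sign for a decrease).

Asset sale (to non-banks) ¥144 billion: reserves −¥144B, deposits −¥144B.
OMO purchase (from banks) ¥142 billion: reserves +¥142B, deposits 0.
FX sale ¥17 billion: reserves −¥17B, deposits 0.
Totals: Δreserves = −¥19B, Δdeposits = −¥144B.
Δrequired reserves = 3% × −¥144B = −¥4.32B.
Δexcess reserves = Δreserves − Δrequired = −¥19B − (−¥4.32B) = -¥14.68 billion.

-¥14.68 billion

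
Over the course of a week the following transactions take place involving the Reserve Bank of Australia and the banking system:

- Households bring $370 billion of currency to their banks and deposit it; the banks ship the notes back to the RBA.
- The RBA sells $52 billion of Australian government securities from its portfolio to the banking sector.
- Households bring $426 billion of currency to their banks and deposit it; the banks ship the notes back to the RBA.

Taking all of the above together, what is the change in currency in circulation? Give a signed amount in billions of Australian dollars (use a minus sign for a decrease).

RBA balance sheet:
  Assets:      Securities −$52B
  Liabilities: Bank reserves +$744B, Currency in circulation −$796B
So the change in currency in circulation is -$796 billion.

-$796 billion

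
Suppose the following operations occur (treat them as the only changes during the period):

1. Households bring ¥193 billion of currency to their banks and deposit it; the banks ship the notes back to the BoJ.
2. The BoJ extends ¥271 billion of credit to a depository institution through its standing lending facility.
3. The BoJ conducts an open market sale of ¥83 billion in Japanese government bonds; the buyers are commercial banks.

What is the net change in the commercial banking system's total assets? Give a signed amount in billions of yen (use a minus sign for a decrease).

+¥464 billion

Currency deposit ¥193 billion: bank balance sheets expand → +¥193B.
Discount-window loan ¥271 billion: bank balance sheets expand → +¥271B.
OMO sale (to banks) ¥83 billion: just an asset swap on bank balance sheets → 0.
Net: 193 + 271 + 0 = +¥464 billion.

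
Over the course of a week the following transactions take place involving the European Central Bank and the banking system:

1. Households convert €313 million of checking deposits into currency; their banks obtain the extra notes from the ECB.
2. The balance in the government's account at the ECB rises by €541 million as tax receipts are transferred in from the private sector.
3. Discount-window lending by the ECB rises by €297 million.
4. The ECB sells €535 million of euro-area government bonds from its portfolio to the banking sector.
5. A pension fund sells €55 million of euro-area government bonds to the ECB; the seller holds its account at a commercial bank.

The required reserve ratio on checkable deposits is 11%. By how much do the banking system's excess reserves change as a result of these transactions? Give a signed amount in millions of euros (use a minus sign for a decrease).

-€949.11 million

Currency withdrawal €313 million: reserves −€313M, deposits −€313M.
Government account inflow €541 million: reserves −€541M, deposits −€541M.
Discount-window loan €297 million: reserves +€297M, deposits 0.
OMO sale (to banks) €535 million: reserves −€535M, deposits 0.
Asset purchase (from non-banks) €55 million: reserves +€55M, deposits +€55M.
Totals: Δreserves = −€1037M, Δdeposits = −€799M.
Δrequired reserves = 11% × −€799M = −€87.89M.
Δexcess reserves = Δreserves − Δrequired = −€1037M − (−€87.89M) = -€949.11 million.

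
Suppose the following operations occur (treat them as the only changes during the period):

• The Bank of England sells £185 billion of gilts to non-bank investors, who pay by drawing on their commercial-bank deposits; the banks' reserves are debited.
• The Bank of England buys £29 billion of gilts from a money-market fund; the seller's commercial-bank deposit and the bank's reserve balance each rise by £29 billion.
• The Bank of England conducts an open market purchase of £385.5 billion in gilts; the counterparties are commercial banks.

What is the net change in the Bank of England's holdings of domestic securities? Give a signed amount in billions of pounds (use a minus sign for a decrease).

Bank of England balance sheet:
  Assets:      Securities +£229.5B
  Liabilities: Bank reserves +£229.5B
Commercial banking system:
  Assets:      Reserves at CB +£229.5B, Securities −£385.5B
  Liabilities: Checkable deposits −£156B
So the change in the Bank of England's holdings of domestic securities is +£229.5 billion.

+£229.5 billion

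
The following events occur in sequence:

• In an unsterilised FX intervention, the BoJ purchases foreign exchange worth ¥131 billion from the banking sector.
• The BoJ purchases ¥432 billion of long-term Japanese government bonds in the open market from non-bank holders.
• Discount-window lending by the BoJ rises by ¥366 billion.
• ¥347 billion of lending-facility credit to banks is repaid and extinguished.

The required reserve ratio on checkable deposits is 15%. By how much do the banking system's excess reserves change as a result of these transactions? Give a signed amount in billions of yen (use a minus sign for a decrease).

FX purchase ¥131 billion: reserves +¥131B, deposits 0.
Asset purchase (from non-banks) ¥432 billion: reserves +¥432B, deposits +¥432B.
Discount-window loan ¥366 billion: reserves +¥366B, deposits 0.
Discount-window repayment ¥347 billion: reserves −¥347B, deposits 0.
Totals: Δreserves = +¥582B, Δdeposits = +¥432B.
Δrequired reserves = 15% × +¥432B = +¥64.8B.
Δexcess reserves = Δreserves − Δrequired = +¥582B − (+¥64.8B) = +¥517.2 billion.

+¥517.2 billion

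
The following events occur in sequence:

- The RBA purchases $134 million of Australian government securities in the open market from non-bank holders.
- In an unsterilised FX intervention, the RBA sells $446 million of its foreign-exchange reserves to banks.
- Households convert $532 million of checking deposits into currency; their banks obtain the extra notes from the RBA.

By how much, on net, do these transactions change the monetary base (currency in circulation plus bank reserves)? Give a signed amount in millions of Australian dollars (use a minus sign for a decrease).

-$312 million

Asset purchase (from non-banks) $134 million: RBA balance sheet expands → +$134M.
FX sale $446 million: RBA balance sheet contracts → −$446M.
Currency withdrawal $532 million: just a shift between currency and reserves — both are base money → 0.
Net: 134 − 446 + 0 = -$312 million.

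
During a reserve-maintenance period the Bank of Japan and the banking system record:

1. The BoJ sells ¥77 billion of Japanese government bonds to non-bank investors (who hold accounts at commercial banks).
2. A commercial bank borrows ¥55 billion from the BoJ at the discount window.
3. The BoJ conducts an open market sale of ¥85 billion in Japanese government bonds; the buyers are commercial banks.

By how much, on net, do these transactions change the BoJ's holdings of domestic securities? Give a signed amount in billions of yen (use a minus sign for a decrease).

Asset sale (to non-banks) ¥77 billion: securities removed from the BoJ's portfolio → −¥77B.
Discount-window loan ¥55 billion: the BoJ's securities portfolio is untouched → 0.
OMO sale (to banks) ¥85 billion: securities removed from the BoJ's portfolio → −¥85B.
Net: −77 + 0 − 85 = -¥162 billion.

-¥162 billion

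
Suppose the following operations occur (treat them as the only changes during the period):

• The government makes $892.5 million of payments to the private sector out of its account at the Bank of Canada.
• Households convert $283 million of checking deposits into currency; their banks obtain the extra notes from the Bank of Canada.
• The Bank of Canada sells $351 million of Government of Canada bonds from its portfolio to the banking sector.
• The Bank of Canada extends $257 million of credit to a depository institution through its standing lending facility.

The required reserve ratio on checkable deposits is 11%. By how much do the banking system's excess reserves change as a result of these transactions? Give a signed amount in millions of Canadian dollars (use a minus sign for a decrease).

Government spending $892.5 million: reserves +$892.5M, deposits +$892.5M.
Currency withdrawal $283 million: reserves −$283M, deposits −$283M.
OMO sale (to banks) $351 million: reserves −$351M, deposits 0.
Discount-window loan $257 million: reserves +$257M, deposits 0.
Totals: Δreserves = +$515.5M, Δdeposits = +$609.5M.
Δrequired reserves = 11% × +$609.5M = +$67.045M.
Δexcess reserves = Δreserves − Δrequired = +$515.5M − (+$67.045M) = +$448.455 million.

+$448.455 million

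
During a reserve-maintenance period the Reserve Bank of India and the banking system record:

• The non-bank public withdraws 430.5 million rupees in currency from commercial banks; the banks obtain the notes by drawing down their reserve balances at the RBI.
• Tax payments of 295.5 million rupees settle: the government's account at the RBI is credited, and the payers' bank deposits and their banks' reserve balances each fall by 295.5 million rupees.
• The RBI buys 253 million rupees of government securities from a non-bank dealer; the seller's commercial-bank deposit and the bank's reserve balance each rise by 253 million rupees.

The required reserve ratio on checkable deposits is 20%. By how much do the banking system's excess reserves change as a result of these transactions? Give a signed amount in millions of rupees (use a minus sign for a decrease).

-378.4 million

Currency withdrawal 430.5 million rupees: reserves −430.5M, deposits −430.5M.
Government account inflow 295.5 million rupees: reserves −295.5M, deposits −295.5M.
Asset purchase (from non-banks) 253 million rupees: reserves +253M, deposits +253M.
Totals: Δreserves = −473M, Δdeposits = −473M.
Δrequired reserves = 20% × −473M = −94.6M.
Δexcess reserves = Δreserves − Δrequired = −473M − (−94.6M) = -378.4 million.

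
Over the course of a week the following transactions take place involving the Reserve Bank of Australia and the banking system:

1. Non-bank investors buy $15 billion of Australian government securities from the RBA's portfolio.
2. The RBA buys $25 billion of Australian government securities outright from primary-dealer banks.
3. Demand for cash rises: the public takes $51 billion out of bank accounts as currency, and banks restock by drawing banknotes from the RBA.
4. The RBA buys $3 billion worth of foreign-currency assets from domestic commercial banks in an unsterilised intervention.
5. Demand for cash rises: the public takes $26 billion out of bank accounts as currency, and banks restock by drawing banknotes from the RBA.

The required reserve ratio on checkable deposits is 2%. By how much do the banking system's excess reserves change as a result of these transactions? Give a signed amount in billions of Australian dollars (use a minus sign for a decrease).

-$62.16 billion

Asset sale (to non-banks) $15 billion: reserves −$15B, deposits −$15B.
OMO purchase (from banks) $25 billion: reserves +$25B, deposits 0.
Currency withdrawal $51 billion: reserves −$51B, deposits −$51B.
FX purchase $3 billion: reserves +$3B, deposits 0.
Currency withdrawal $26 billion: reserves −$26B, deposits −$26B.
Totals: Δreserves = −$64B, Δdeposits = −$92B.
Δrequired reserves = 2% × −$92B = −$1.84B.
Δexcess reserves = Δreserves − Δrequired = −$64B − (−$1.84B) = -$62.16 billion.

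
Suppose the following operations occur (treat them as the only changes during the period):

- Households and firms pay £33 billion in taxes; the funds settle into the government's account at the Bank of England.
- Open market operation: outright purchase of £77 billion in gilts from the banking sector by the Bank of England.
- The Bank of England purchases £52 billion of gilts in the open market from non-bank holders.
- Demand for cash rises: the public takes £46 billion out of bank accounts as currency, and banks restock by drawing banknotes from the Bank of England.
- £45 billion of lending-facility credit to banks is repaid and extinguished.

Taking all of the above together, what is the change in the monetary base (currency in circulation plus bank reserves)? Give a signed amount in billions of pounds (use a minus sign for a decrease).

+£51 billion

Government account inflow £33 billion: reserves shift to a non-base liability → −£33B.
OMO purchase (from banks) £77 billion: Bank of England balance sheet expands → +£77B.
Asset purchase (from non-banks) £52 billion: Bank of England balance sheet expands → +£52B.
Currency withdrawal £46 billion: just a shift between currency and reserves — both are base money → 0.
Discount-window repayment £45 billion: Bank of England balance sheet contracts → −£45B.
Net: −33 + 77 + 52 + 0 − 45 = +£51 billion.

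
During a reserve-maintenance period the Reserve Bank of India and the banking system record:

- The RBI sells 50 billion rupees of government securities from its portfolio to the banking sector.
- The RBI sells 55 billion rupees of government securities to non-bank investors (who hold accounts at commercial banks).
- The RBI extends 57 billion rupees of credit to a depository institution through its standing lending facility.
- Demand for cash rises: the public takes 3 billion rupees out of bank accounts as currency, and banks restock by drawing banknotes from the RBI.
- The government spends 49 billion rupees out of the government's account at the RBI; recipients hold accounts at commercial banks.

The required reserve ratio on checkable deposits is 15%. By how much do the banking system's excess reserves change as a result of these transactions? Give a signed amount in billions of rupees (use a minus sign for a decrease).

-0.65 billion

OMO sale (to banks) 50 billion rupees: reserves −50B, deposits 0.
Asset sale (to non-banks) 55 billion rupees: reserves −55B, deposits −55B.
Discount-window loan 57 billion rupees: reserves +57B, deposits 0.
Currency withdrawal 3 billion rupees: reserves −3B, deposits −3B.
Government spending 49 billion rupees: reserves +49B, deposits +49B.
Totals: Δreserves = −2B, Δdeposits = −9B.
Δrequired reserves = 15% × −9B = −1.35B.
Δexcess reserves = Δreserves − Δrequired = −2B − (−1.35B) = -0.65 billion.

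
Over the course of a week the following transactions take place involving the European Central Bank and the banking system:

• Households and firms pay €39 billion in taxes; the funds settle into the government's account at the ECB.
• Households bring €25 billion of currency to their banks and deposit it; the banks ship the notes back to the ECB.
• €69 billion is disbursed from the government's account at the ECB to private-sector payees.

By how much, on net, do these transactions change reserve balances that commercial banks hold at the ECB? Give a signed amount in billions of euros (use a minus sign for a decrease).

Government account inflow €39 billion: funds move from bank reserves into the government account → −€39B.
Currency deposit €25 billion: returned notes are swapped for reserve credit → +€25B.
Government spending €69 billion: government payments flow into bank reserve accounts → +€69B.
Net: −39 + 25 + 69 = +€55 billion.

+€55 billion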